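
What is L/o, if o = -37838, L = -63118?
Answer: 31559/18919 ≈ 1.6681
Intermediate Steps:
L/o = -63118/(-37838) = -63118*(-1/37838) = 31559/18919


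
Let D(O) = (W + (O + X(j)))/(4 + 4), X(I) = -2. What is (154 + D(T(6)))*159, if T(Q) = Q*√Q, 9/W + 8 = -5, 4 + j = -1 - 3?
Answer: 2540979/104 + 477*√6/4 ≈ 24725.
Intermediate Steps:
j = -8 (j = -4 + (-1 - 3) = -4 - 4 = -8)
W = -9/13 (W = 9/(-8 - 5) = 9/(-13) = 9*(-1/13) = -9/13 ≈ -0.69231)
T(Q) = Q^(3/2)
D(O) = -35/104 + O/8 (D(O) = (-9/13 + (O - 2))/(4 + 4) = (-9/13 + (-2 + O))/8 = (-35/13 + O)*(⅛) = -35/104 + O/8)
(154 + D(T(6)))*159 = (154 + (-35/104 + 6^(3/2)/8))*159 = (154 + (-35/104 + (6*√6)/8))*159 = (154 + (-35/104 + 3*√6/4))*159 = (15981/104 + 3*√6/4)*159 = 2540979/104 + 477*√6/4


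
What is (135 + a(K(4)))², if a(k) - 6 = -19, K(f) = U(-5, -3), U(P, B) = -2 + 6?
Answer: 14884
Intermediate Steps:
U(P, B) = 4
K(f) = 4
a(k) = -13 (a(k) = 6 - 19 = -13)
(135 + a(K(4)))² = (135 - 13)² = 122² = 14884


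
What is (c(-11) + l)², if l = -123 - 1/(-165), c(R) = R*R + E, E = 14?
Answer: 3924361/27225 ≈ 144.15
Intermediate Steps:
c(R) = 14 + R² (c(R) = R*R + 14 = R² + 14 = 14 + R²)
l = -20294/165 (l = -123 - 1*(-1/165) = -123 + 1/165 = -20294/165 ≈ -122.99)
(c(-11) + l)² = ((14 + (-11)²) - 20294/165)² = ((14 + 121) - 20294/165)² = (135 - 20294/165)² = (1981/165)² = 3924361/27225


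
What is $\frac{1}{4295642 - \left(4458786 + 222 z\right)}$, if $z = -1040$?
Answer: $\frac{1}{67736} \approx 1.4763 \cdot 10^{-5}$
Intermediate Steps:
$\frac{1}{4295642 - \left(4458786 + 222 z\right)} = \frac{1}{4295642 + \left(\left(\left(-222\right) \left(-1040\right) + 257\right) - 4459043\right)} = \frac{1}{4295642 + \left(\left(230880 + 257\right) - 4459043\right)} = \frac{1}{4295642 + \left(231137 - 4459043\right)} = \frac{1}{4295642 - 4227906} = \frac{1}{67736}$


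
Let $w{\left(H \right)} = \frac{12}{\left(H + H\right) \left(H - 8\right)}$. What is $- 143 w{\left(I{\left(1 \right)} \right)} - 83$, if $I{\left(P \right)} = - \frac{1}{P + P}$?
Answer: $- \frac{4843}{17} \approx -284.88$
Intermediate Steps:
$I{\left(P \right)} = - \frac{1}{2 P}$
$w{\left(H \right)} = \frac{6}{H \left(-8 + H\right)}$ ($w{\left(H \right)} = \frac{12}{2 H \left(-8 + H\right)} = 12 \frac{1}{2 H \left(-8 + H\right)} = \frac{6}{H \left(-8 + H\right)}$)
$- 143 w{\left(I{\left(1 \right)} \right)} - 83 = - 143 \frac{6}{- \frac{1}{2 \cdot 1} \left(-8 - \frac{1}{2 \cdot 1}\right)} - 83 = - 143 \frac{6}{\left(- \frac{1}{2}\right) 1 \left(-8 - \frac{1}{2}\right)} - 83 = - 143 \frac{6}{\left(- \frac{1}{2}\right) \left(-8 - \frac{1}{2}\right)} - 83 = - 143 \cdot 6 \left(-2\right) \frac{1}{- \frac{17}{2}} - 83 = - 143 \cdot 6 \left(-2\right) \left(- \frac{2}{17}\right) - 83 = \left(-143\right) \frac{24}{17} - 83 = - \frac{3432}{17} - 83 = - \frac{4843}{17}$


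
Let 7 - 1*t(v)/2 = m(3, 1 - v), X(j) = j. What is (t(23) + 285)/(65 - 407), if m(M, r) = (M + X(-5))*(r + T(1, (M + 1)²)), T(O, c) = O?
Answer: -215/342 ≈ -0.62865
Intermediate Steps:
m(M, r) = (1 + r)*(-5 + M) (m(M, r) = (M - 5)*(r + 1) = (-5 + M)*(1 + r) = (1 + r)*(-5 + M))
t(v) = 22 - 4*v (t(v) = 14 - 2*(-5 + 3 - 5*(1 - v) + 3*(1 - v)) = 14 - 2*(-5 + 3 + (-5 + 5*v) + (3 - 3*v)) = 14 - 2*(-4 + 2*v) = 14 + (8 - 4*v) = 22 - 4*v)
(t(23) + 285)/(65 - 407) = ((22 - 4*23) + 285)/(65 - 407) = ((22 - 92) + 285)/(-342) = (-70 + 285)*(-1/342) = 215*(-1/342) = -215/342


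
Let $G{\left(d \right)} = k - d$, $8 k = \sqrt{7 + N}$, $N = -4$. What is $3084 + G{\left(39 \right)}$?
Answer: $3045 + \frac{\sqrt{3}}{8} \approx 3045.2$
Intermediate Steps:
$k = \frac{\sqrt{3}}{8}$ ($k = \frac{\sqrt{7 - 4}}{8} = \frac{\sqrt{3}}{8} \approx 0.21651$)
$G{\left(d \right)} = - d + \frac{\sqrt{3}}{8}$ ($G{\left(d \right)} = \frac{\sqrt{3}}{8} - d = - d + \frac{\sqrt{3}}{8}$)
$3084 + G{\left(39 \right)} = 3084 + \left(\left(-1\right) 39 + \frac{\sqrt{3}}{8}\right) = 3084 - \left(39 - \frac{\sqrt{3}}{8}\right) = 3045 + \frac{\sqrt{3}}{8}$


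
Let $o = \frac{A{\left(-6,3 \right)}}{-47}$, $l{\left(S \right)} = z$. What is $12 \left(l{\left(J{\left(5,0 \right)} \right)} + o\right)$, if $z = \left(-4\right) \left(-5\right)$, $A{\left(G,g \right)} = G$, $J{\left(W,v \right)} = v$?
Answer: $\frac{11352}{47} \approx 241.53$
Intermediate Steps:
$z = 20$
$l{\left(S \right)} = 20$
$o = \frac{6}{47}$ ($o = - \frac{6}{-47} = \left(-6\right) \left(- \frac{1}{47}\right) = \frac{6}{47} \approx 0.12766$)
$12 \left(l{\left(J{\left(5,0 \right)} \right)} + o\right) = 12 \left(20 + \frac{6}{47}\right) = 12 \cdot \frac{946}{47} = \frac{11352}{47}$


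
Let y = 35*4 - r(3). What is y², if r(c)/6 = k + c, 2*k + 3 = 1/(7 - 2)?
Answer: 425104/25 ≈ 17004.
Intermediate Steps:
k = -7/5 (k = -3/2 + 1/(2*(7 - 2)) = -3/2 + (½)/5 = -3/2 + (½)*(⅕) = -3/2 + ⅒ = -7/5 ≈ -1.4000)
r(c) = -42/5 + 6*c (r(c) = 6*(-7/5 + c) = -42/5 + 6*c)
y = 652/5 (y = 35*4 - (-42/5 + 6*3) = 140 - (-42/5 + 18) = 140 - 1*48/5 = 140 - 48/5 = 652/5 ≈ 130.40)
y² = (652/5)² = 425104/25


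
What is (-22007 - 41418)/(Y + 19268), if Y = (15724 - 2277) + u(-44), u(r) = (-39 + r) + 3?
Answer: -12685/6527 ≈ -1.9435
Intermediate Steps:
u(r) = -36 + r
Y = 13367 (Y = (15724 - 2277) + (-36 - 44) = 13447 - 80 = 13367)
(-22007 - 41418)/(Y + 19268) = (-22007 - 41418)/(13367 + 19268) = -63425/32635 = -63425*1/32635 = -12685/6527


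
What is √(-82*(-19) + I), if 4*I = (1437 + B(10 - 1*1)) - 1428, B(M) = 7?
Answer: √1562 ≈ 39.522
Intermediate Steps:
I = 4 (I = ((1437 + 7) - 1428)/4 = (1444 - 1428)/4 = (¼)*16 = 4)
√(-82*(-19) + I) = √(-82*(-19) + 4) = √(1558 + 4) = √1562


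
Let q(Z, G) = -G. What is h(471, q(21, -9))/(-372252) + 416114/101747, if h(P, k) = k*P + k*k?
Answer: 12871643474/3156293687 ≈ 4.0781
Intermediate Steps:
h(P, k) = k**2 + P*k (h(P, k) = P*k + k**2 = k**2 + P*k)
h(471, q(21, -9))/(-372252) + 416114/101747 = ((-1*(-9))*(471 - 1*(-9)))/(-372252) + 416114/101747 = (9*(471 + 9))*(-1/372252) + 416114*(1/101747) = (9*480)*(-1/372252) + 416114/101747 = 4320*(-1/372252) + 416114/101747 = -360/31021 + 416114/101747 = 12871643474/3156293687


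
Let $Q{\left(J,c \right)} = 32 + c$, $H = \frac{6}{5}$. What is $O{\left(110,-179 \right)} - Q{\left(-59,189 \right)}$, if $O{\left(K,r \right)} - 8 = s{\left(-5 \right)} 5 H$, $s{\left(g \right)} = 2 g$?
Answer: $-273$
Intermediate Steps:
$H = \frac{6}{5}$ ($H = 6 \cdot \frac{1}{5} = \frac{6}{5} \approx 1.2$)
$O{\left(K,r \right)} = -52$ ($O{\left(K,r \right)} = 8 + 2 \left(-5\right) 5 \cdot \frac{6}{5} = 8 + \left(-10\right) 5 \cdot \frac{6}{5} = 8 - 60 = -52$)
$O{\left(110,-179 \right)} - Q{\left(-59,189 \right)} = -52 - \left(32 + 189\right) = -52 - 221 = -273$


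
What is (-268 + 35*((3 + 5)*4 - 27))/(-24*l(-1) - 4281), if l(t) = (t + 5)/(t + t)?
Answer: 31/1411 ≈ 0.021970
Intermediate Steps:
l(t) = (5 + t)/(2*t) (l(t) = (5 + t)/((2*t)) = (5 + t)*(1/(2*t)) = (5 + t)/(2*t))
(-268 + 35*((3 + 5)*4 - 27))/(-24*l(-1) - 4281) = (-268 + 35*((3 + 5)*4 - 27))/(-12*(5 - 1)/(-1) - 4281) = (-268 + 35*(8*4 - 27))/(-12*(-1)*4 - 4281) = (-268 + 35*(32 - 27))/(-24*(-2) - 4281) = (-268 + 35*5)/(48 - 4281) = (-268 + 175)/(-4233) = -93*(-1/4233) = 31/1411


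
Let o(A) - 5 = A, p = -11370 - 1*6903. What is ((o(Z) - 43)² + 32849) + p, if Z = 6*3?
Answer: 14976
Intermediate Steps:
Z = 18
p = -18273 (p = -11370 - 6903 = -18273)
o(A) = 5 + A
((o(Z) - 43)² + 32849) + p = (((5 + 18) - 43)² + 32849) - 18273 = ((23 - 43)² + 32849) - 18273 = ((-20)² + 32849) - 18273 = (400 + 32849) - 18273 = 33249 - 18273 = 14976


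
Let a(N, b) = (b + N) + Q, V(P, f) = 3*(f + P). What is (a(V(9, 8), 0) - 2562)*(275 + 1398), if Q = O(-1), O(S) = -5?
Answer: -4209268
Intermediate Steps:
V(P, f) = 3*P + 3*f (V(P, f) = 3*(P + f) = 3*P + 3*f)
Q = -5
a(N, b) = -5 + N + b (a(N, b) = (b + N) - 5 = (N + b) - 5 = -5 + N + b)
(a(V(9, 8), 0) - 2562)*(275 + 1398) = ((-5 + (3*9 + 3*8) + 0) - 2562)*(275 + 1398) = ((-5 + (27 + 24) + 0) - 2562)*1673 = ((-5 + 51 + 0) - 2562)*1673 = (46 - 2562)*1673 = -2516*1673 = -4209268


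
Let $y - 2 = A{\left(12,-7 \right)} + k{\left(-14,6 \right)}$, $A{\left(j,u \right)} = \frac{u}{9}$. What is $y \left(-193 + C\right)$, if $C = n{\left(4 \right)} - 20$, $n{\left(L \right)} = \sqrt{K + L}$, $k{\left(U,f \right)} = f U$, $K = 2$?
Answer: $\frac{52895}{3} - \frac{745 \sqrt{6}}{9} \approx 17429.0$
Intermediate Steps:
$A{\left(j,u \right)} = \frac{u}{9}$ ($A{\left(j,u \right)} = u \frac{1}{9} = \frac{u}{9}$)
$k{\left(U,f \right)} = U f$
$n{\left(L \right)} = \sqrt{2 + L}$
$C = -20 + \sqrt{6}$ ($C = \sqrt{2 + 4} - 20 = \sqrt{6} - 20 = -20 + \sqrt{6} \approx -17.551$)
$y = - \frac{745}{9}$ ($y = 2 + \left(\frac{1}{9} \left(-7\right) - 84\right) = 2 - \frac{763}{9} = - \frac{745}{9} \approx -82.778$)
$y \left(-193 + C\right) = - \frac{745 \left(-193 - \left(20 - \sqrt{6}\right)\right)}{9} = - \frac{745 \left(-213 + \sqrt{6}\right)}{9} = \frac{52895}{3} - \frac{745 \sqrt{6}}{9}$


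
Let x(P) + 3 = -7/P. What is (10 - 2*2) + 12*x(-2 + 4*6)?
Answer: -372/11 ≈ -33.818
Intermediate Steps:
x(P) = -3 - 7/P
(10 - 2*2) + 12*x(-2 + 4*6) = (10 - 2*2) + 12*(-3 - 7/(-2 + 4*6)) = (10 - 4) + 12*(-3 - 7/(-2 + 24)) = 6 + 12*(-3 - 7/22) = 6 + 12*(-73/22) = 6 - 438/11 = -372/11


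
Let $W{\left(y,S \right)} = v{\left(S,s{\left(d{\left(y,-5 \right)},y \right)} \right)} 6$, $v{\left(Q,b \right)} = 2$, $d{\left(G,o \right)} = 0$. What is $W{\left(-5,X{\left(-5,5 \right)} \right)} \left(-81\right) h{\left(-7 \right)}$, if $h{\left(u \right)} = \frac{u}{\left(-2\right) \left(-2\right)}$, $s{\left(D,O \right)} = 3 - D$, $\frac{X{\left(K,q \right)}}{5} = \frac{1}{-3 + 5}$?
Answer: $1701$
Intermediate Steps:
$X{\left(K,q \right)} = \frac{5}{2}$ ($X{\left(K,q \right)} = \frac{5}{-3 + 5} = \frac{5}{2}$)
$h{\left(u \right)} = \frac{u}{4}$
$W{\left(y,S \right)} = 12$ ($W{\left(y,S \right)} = 2 \cdot 6 = 12$)
$W{\left(-5,X{\left(-5,5 \right)} \right)} \left(-81\right) h{\left(-7 \right)} = 12 \left(-81\right) \frac{1}{4} \left(-7\right) = \left(-972\right) \left(- \frac{7}{4}\right) = 1701$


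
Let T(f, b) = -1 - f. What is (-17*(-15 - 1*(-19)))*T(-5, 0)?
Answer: -272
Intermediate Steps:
(-17*(-15 - 1*(-19)))*T(-5, 0) = (-17*(-15 - 1*(-19)))*(-1 - 1*(-5)) = (-17*(-15 + 19))*(-1 + 5) = -17*4*4 = -68*4 = -272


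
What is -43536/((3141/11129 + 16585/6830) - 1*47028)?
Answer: 661843588704/714888514493 ≈ 0.92580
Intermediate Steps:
-43536/((3141/11129 + 16585/6830) - 1*47028) = -43536/((3141*(1/11129) + 16585*(1/6830)) - 47028) = -43536/((3141/11129 + 3317/1366) - 47028) = -43536/(41205499/15202214 - 47028) = -43536/(-714888514493/15202214) = -43536*(-15202214/714888514493) = 661843588704/714888514493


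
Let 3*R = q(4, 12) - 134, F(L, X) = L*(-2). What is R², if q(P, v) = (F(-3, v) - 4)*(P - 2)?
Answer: 16900/9 ≈ 1877.8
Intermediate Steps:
F(L, X) = -2*L
q(P, v) = -4 + 2*P (q(P, v) = (-2*(-3) - 4)*(P - 2) = (6 - 4)*(-2 + P) = 2*(-2 + P) = -4 + 2*P)
R = -130/3 (R = ((-4 + 2*4) - 134)/3 = ((-4 + 8) - 134)/3 = (4 - 134)/3 = (⅓)*(-130) = -130/3 ≈ -43.333)
R² = (-130/3)² = 16900/9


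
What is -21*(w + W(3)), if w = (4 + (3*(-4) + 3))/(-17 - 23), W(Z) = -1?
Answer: 147/8 ≈ 18.375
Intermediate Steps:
w = 1/8 (w = (4 + (-12 + 3))/(-40) = (4 - 9)*(-1/40) = -5*(-1/40) = 1/8 ≈ 0.12500)
-21*(w + W(3)) = -21*(1/8 - 1) = -21*(-7/8) = 147/8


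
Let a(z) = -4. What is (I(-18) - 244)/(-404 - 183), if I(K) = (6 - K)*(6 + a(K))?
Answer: 196/587 ≈ 0.33390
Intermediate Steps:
I(K) = 12 - 2*K (I(K) = (6 - K)*(6 - 4) = (6 - K)*2 = 12 - 2*K)
(I(-18) - 244)/(-404 - 183) = ((12 - 2*(-18)) - 244)/(-404 - 183) = ((12 + 36) - 244)/(-587) = (48 - 244)*(-1/587) = -196*(-1/587) = 196/587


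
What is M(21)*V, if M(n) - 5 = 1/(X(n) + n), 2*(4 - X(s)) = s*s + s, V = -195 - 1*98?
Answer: -301497/206 ≈ -1463.6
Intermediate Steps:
V = -293 (V = -195 - 98 = -293)
X(s) = 4 - s/2 - s²/2 (X(s) = 4 - (s*s + s)/2 = 4 - (s² + s)/2 = 4 - (s + s²)/2 = 4 + (-s/2 - s²/2) = 4 - s/2 - s²/2)
M(n) = 5 + 1/(4 + n/2 - n²/2) (M(n) = 5 + 1/((4 - n/2 - n²/2) + n) = 5 + 1/(4 + n/2 - n²/2))
M(21)*V = ((42 - 5*21² + 5*21)/(8 + 21 - 1*21²))*(-293) = ((42 - 5*441 + 105)/(8 + 21 - 1*441))*(-293) = ((42 - 2205 + 105)/(8 + 21 - 441))*(-293) = (-2058/(-412))*(-293) = -1/412*(-2058)*(-293) = (1029/206)*(-293) = -301497/206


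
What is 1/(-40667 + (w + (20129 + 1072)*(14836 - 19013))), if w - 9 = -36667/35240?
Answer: -35240/3122166598067 ≈ -1.1287e-8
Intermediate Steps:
w = 280493/35240 (w = 9 - 36667/35240 = 280493/35240 ≈ 7.9595)
1/(-40667 + (w + (20129 + 1072)*(14836 - 19013))) = 1/(-40667 + (280493/35240 + (20129 + 1072)*(14836 - 19013))) = 1/(-40667 + (280493/35240 + 21201*(-4177))) = 1/(-40667 + (280493/35240 - 88556577)) = 1/(-40667 - 3120733492987/35240) = 1/(-3122166598067/35240) = -35240/3122166598067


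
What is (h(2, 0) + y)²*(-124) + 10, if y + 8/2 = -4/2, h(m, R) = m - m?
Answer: -4454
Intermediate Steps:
h(m, R) = 0
y = -6 (y = -4 - 4/2 = -4 - 4*½ = -4 - 2 = -6)
(h(2, 0) + y)²*(-124) + 10 = (0 - 6)²*(-124) + 10 = (-6)²*(-124) + 10 = 36*(-124) + 10 = -4464 + 10 = -4454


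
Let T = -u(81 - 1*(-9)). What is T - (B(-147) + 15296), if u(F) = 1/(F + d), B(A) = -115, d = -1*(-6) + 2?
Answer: -1487739/98 ≈ -15181.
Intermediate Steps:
d = 8 (d = 6 + 2 = 8)
u(F) = 1/(8 + F) (u(F) = 1/(F + 8) = 1/(8 + F))
T = -1/98 (T = -1/(8 + (81 - 1*(-9))) = -1/(8 + (81 + 9)) = -1/(8 + 90) = -1/98 ≈ -0.010204)
T - (B(-147) + 15296) = -1/98 - (-115 + 15296) = -1/98 - 1*15181 = -1/98 - 15181 = -1487739/98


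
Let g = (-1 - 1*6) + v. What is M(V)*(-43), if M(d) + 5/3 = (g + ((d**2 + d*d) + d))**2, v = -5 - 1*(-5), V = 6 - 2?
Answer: -108274/3 ≈ -36091.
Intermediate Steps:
V = 4
v = 0 (v = -5 + 5 = 0)
g = -7 (g = (-1 - 1*6) + 0 = (-1 - 6) + 0 = -7 + 0 = -7)
M(d) = -5/3 + (-7 + d + 2*d**2)**2 (M(d) = -5/3 + (-7 + ((d**2 + d*d) + d))**2 = -5/3 + (-7 + ((d**2 + d**2) + d))**2 = -5/3 + (-7 + (2*d**2 + d))**2 = -5/3 + (-7 + (d + 2*d**2))**2 = -5/3 + (-7 + d + 2*d**2)**2)
M(V)*(-43) = (-5/3 + (-7 + 4 + 2*4**2)**2)*(-43) = (-5/3 + (-7 + 4 + 2*16)**2)*(-43) = (-5/3 + (-7 + 4 + 32)**2)*(-43) = (-5/3 + 29**2)*(-43) = (-5/3 + 841)*(-43) = (2518/3)*(-43) = -108274/3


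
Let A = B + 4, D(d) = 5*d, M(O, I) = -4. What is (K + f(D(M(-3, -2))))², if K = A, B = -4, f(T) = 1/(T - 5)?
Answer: 1/625 ≈ 0.0016000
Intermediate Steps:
f(T) = 1/(-5 + T)
A = 0 (A = -4 + 4 = 0)
K = 0
(K + f(D(M(-3, -2))))² = (0 + 1/(-5 + 5*(-4)))² = (0 + 1/(-5 - 20))² = (0 + 1/(-25))² = (0 - 1/25)² = (-1/25)² = 1/625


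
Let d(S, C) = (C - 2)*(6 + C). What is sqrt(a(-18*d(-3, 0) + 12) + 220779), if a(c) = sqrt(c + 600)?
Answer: sqrt(220779 + 6*sqrt(23)) ≈ 469.90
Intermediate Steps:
d(S, C) = (-2 + C)*(6 + C)
a(c) = sqrt(600 + c)
sqrt(a(-18*d(-3, 0) + 12) + 220779) = sqrt(sqrt(600 + (-18*(-12 + 0**2 + 4*0) + 12)) + 220779) = sqrt(sqrt(600 + (-18*(-12 + 0 + 0) + 12)) + 220779) = sqrt(sqrt(600 + (-18*(-12) + 12)) + 220779) = sqrt(sqrt(600 + (-6*(-36) + 12)) + 220779) = sqrt(sqrt(600 + (216 + 12)) + 220779) = sqrt(sqrt(600 + 228) + 220779) = sqrt(sqrt(828) + 220779) = sqrt(6*sqrt(23) + 220779) = sqrt(220779 + 6*sqrt(23))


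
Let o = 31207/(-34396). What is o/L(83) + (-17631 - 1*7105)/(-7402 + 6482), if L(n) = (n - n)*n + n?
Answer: 8823663051/328309820 ≈ 26.876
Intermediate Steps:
L(n) = n (L(n) = 0*n + n = 0 + n = n)
o = -31207/34396 (o = 31207*(-1/34396) = -31207/34396 ≈ -0.90729)
o/L(83) + (-17631 - 1*7105)/(-7402 + 6482) = -31207/34396/83 + (-17631 - 1*7105)/(-7402 + 6482) = -31207/34396*1/83 + (-17631 - 7105)/(-920) = -31207/2854868 - 24736*(-1/920) = -31207/2854868 + 3092/115 = 8823663051/328309820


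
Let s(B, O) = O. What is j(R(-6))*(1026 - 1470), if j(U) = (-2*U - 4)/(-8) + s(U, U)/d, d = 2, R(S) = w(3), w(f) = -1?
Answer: 111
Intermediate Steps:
R(S) = -1
j(U) = ½ + 3*U/4 (j(U) = (-2*U - 4)/(-8) + U/2 = (-4 - 2*U)*(-⅛) + U*(½) = (½ + U/4) + U/2 = ½ + 3*U/4)
j(R(-6))*(1026 - 1470) = (½ + (¾)*(-1))*(1026 - 1470) = (½ - ¾)*(-444) = -¼*(-444) = 111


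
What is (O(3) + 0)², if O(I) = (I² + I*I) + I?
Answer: 441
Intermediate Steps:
O(I) = I + 2*I² (O(I) = (I² + I²) + I = 2*I² + I = I + 2*I²)
(O(3) + 0)² = (3*(1 + 2*3) + 0)² = (3*(1 + 6) + 0)² = (3*7 + 0)² = (21 + 0)² = 21² = 441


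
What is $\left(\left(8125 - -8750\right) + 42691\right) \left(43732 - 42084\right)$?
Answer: $98164768$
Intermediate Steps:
$\left(\left(8125 - -8750\right) + 42691\right) \left(43732 - 42084\right) = \left(\left(8125 + 8750\right) + 42691\right) 1648 = \left(16875 + 42691\right) 1648 = 59566 \cdot 1648 = 98164768$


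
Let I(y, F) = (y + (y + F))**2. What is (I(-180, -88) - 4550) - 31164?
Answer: 164990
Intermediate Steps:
I(y, F) = (F + 2*y)**2 (I(y, F) = (y + (F + y))**2 = (F + 2*y)**2)
(I(-180, -88) - 4550) - 31164 = ((-88 + 2*(-180))**2 - 4550) - 31164 = ((-88 - 360)**2 - 4550) - 31164 = ((-448)**2 - 4550) - 31164 = (200704 - 4550) - 31164 = 196154 - 31164 = 164990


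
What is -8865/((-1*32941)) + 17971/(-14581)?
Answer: -462722146/480312721 ≈ -0.96338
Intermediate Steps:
-8865/((-1*32941)) + 17971/(-14581) = -8865/(-32941) + 17971*(-1/14581) = -8865*(-1/32941) - 17971/14581 = 8865/32941 - 17971/14581 = -462722146/480312721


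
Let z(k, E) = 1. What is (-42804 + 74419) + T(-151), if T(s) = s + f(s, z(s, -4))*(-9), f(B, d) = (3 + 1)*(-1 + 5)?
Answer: 31320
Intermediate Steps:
f(B, d) = 16 (f(B, d) = 4*4 = 16)
T(s) = -144 + s (T(s) = s + 16*(-9) = s - 144 = -144 + s)
(-42804 + 74419) + T(-151) = (-42804 + 74419) + (-144 - 151) = 31615 - 295 = 31320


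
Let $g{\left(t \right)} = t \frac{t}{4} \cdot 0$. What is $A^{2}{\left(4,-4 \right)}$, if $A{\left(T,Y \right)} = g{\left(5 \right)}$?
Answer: $0$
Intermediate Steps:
$g{\left(t \right)} = 0$ ($g{\left(t \right)} = t t \frac{1}{4} \cdot 0 = t \frac{t}{4} \cdot 0 = \frac{t^{2}}{4} \cdot 0 = 0$)
$A{\left(T,Y \right)} = 0$
$A^{2}{\left(4,-4 \right)} = 0^{2} = 0$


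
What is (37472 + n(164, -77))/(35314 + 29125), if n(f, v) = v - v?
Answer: 37472/64439 ≈ 0.58151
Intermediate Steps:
n(f, v) = 0
(37472 + n(164, -77))/(35314 + 29125) = (37472 + 0)/(35314 + 29125) = 37472/64439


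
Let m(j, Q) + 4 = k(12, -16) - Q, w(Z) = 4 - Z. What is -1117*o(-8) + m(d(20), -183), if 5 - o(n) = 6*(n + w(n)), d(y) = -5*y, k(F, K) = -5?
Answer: 21397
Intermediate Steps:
o(n) = -19 (o(n) = 5 - 6*(n + (4 - n)) = 5 - 6*4 = 5 - 1*24 = 5 - 24 = -19)
m(j, Q) = -9 - Q (m(j, Q) = -4 + (-5 - Q) = -9 - Q)
-1117*o(-8) + m(d(20), -183) = -1117*(-19) + (-9 - 1*(-183)) = 21223 + (-9 + 183) = 21223 + 174 = 21397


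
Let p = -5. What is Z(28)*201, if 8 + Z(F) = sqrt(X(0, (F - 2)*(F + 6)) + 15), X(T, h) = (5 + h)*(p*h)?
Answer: -1608 + 201*I*sqrt(3929365) ≈ -1608.0 + 3.9844e+5*I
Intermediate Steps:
X(T, h) = -5*h*(5 + h) (X(T, h) = (5 + h)*(-5*h) = -5*h*(5 + h))
Z(F) = -8 + sqrt(15 - 5*(-2 + F)*(5 + (-2 + F)*(6 + F))*(6 + F)) (Z(F) = -8 + sqrt(-5*(F - 2)*(F + 6)*(5 + (F - 2)*(F + 6)) + 15) = -8 + sqrt(-5*(-2 + F)*(6 + F)*(5 + (-2 + F)*(6 + F)) + 15) = -8 + sqrt(-5*(-2 + F)*(5 + (-2 + F)*(6 + F))*(6 + F) + 15) = -8 + sqrt(15 - 5*(-2 + F)*(5 + (-2 + F)*(6 + F))*(6 + F)))
Z(28)*201 = (-8 + sqrt(5)*sqrt(3 - (-12 + 28**2 + 4*28)*(-7 + 28**2 + 4*28)))*201 = (-8 + sqrt(5)*sqrt(3 - (-12 + 784 + 112)*(-7 + 784 + 112)))*201 = (-8 + sqrt(5)*sqrt(3 - 1*884*889))*201 = (-8 + sqrt(5)*sqrt(3 - 785876))*201 = (-8 + sqrt(5)*sqrt(-785873))*201 = (-8 + sqrt(5)*(I*sqrt(785873)))*201 = (-8 + I*sqrt(3929365))*201 = -1608 + 201*I*sqrt(3929365)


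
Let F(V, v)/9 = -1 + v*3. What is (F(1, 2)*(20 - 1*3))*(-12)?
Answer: -9180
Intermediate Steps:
F(V, v) = -9 + 27*v (F(V, v) = 9*(-1 + v*3) = 9*(-1 + 3*v) = -9 + 27*v)
(F(1, 2)*(20 - 1*3))*(-12) = ((-9 + 27*2)*(20 - 1*3))*(-12) = ((-9 + 54)*(20 - 3))*(-12) = (45*17)*(-12) = 765*(-12) = -9180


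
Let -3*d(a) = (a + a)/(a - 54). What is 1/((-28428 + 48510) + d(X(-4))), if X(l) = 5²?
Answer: 87/1747184 ≈ 4.9794e-5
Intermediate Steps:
X(l) = 25
d(a) = -2*a/(3*(-54 + a)) (d(a) = -(a + a)/(3*(a - 54)) = -2*a/(3*(-54 + a)))
1/((-28428 + 48510) + d(X(-4))) = 1/((-28428 + 48510) - 2*25/(-162 + 3*25)) = 1/(20082 - 2*25/(-162 + 75)) = 1/(20082 - 2*25/(-87)) = 1/(20082 - 2*25*(-1/87)) = 1/(20082 + 50/87) = 1/(1747184/87) = 87/1747184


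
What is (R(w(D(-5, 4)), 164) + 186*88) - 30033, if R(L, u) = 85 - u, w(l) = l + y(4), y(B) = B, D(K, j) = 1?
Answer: -13744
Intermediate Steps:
w(l) = 4 + l (w(l) = l + 4 = 4 + l)
(R(w(D(-5, 4)), 164) + 186*88) - 30033 = ((85 - 1*164) + 186*88) - 30033 = ((85 - 164) + 16368) - 30033 = (-79 + 16368) - 30033 = 16289 - 30033 = -13744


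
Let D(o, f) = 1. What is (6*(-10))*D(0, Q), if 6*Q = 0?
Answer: -60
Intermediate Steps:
Q = 0 (Q = (⅙)*0 = 0)
(6*(-10))*D(0, Q) = (6*(-10))*1 = -60*1 = -60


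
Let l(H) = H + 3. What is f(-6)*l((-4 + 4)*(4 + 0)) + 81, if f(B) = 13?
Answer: 120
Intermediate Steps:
l(H) = 3 + H
f(-6)*l((-4 + 4)*(4 + 0)) + 81 = 13*(3 + (-4 + 4)*(4 + 0)) + 81 = 13*(3 + 0*4) + 81 = 13*(3 + 0) + 81 = 13*3 + 81 = 39 + 81 = 120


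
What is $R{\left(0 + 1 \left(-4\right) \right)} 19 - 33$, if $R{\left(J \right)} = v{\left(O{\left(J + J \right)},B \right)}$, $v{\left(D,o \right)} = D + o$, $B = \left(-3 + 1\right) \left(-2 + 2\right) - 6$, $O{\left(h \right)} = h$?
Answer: $-299$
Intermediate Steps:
$B = -6$ ($B = \left(-2\right) 0 - 6 = 0 - 6 = -6$)
$R{\left(J \right)} = -6 + 2 J$ ($R{\left(J \right)} = \left(J + J\right) - 6 = 2 J - 6 = -6 + 2 J$)
$R{\left(0 + 1 \left(-4\right) \right)} 19 - 33 = \left(-6 + 2 \left(0 + 1 \left(-4\right)\right)\right) 19 - 33 = \left(-6 + 2 \left(0 - 4\right)\right) 19 - 33 = \left(-6 + 2 \left(-4\right)\right) 19 - 33 = \left(-6 - 8\right) 19 - 33 = \left(-14\right) 19 - 33 = -266 - 33 = -299$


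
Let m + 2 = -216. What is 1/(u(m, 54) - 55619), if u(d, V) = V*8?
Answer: -1/55187 ≈ -1.8120e-5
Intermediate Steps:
m = -218 (m = -2 - 216 = -218)
u(d, V) = 8*V
1/(u(m, 54) - 55619) = 1/(8*54 - 55619) = 1/(432 - 55619) = 1/(-55187) = -1/55187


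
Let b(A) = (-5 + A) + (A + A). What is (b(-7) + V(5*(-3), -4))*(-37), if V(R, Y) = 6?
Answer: 740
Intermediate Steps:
b(A) = -5 + 3*A (b(A) = (-5 + A) + 2*A = -5 + 3*A)
(b(-7) + V(5*(-3), -4))*(-37) = ((-5 + 3*(-7)) + 6)*(-37) = ((-5 - 21) + 6)*(-37) = (-26 + 6)*(-37) = -20*(-37) = 740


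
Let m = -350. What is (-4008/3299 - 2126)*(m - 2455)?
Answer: 19684598010/3299 ≈ 5.9668e+6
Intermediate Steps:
(-4008/3299 - 2126)*(m - 2455) = (-4008/3299 - 2126)*(-350 - 2455) = (-4008*1/3299 - 2126)*(-2805) = (-4008/3299 - 2126)*(-2805) = -7017682/3299*(-2805) = 19684598010/3299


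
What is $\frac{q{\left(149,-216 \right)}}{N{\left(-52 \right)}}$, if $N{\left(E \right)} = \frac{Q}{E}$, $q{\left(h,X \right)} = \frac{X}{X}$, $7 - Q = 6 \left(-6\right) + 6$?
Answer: $- \frac{52}{37} \approx -1.4054$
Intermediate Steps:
$Q = 37$ ($Q = 7 - \left(6 \left(-6\right) + 6\right) = 7 - \left(-36 + 6\right) = 7 - -30 = 7 + 30 = 37$)
$q{\left(h,X \right)} = 1$
$N{\left(E \right)} = \frac{37}{E}$
$\frac{q{\left(149,-216 \right)}}{N{\left(-52 \right)}} = 1 \frac{1}{37 \frac{1}{-52}} = 1 \frac{1}{37 \left(- \frac{1}{52}\right)} = 1 \frac{1}{- \frac{37}{52}} = 1 \left(- \frac{52}{37}\right) = - \frac{52}{37}$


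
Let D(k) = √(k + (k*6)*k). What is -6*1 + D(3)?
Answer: -6 + √57 ≈ 1.5498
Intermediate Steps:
D(k) = √(k + 6*k²) (D(k) = √(k + (6*k)*k) = √(k + 6*k²))
-6*1 + D(3) = -6*1 + √(3*(1 + 6*3)) = -6 + √(3*(1 + 18)) = -6 + √(3*19) = -6 + √57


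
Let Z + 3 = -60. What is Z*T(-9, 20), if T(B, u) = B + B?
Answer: 1134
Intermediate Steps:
Z = -63 (Z = -3 - 60 = -63)
T(B, u) = 2*B
Z*T(-9, 20) = -126*(-9) = -63*(-18) = 1134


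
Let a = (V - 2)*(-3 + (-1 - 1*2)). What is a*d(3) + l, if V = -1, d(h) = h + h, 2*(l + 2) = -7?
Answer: 205/2 ≈ 102.50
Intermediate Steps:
l = -11/2 (l = -2 + (1/2)*(-7) = -2 - 7/2 = -11/2 ≈ -5.5000)
d(h) = 2*h
a = 18 (a = (-1 - 2)*(-3 + (-1 - 1*2)) = -3*(-3 + (-1 - 2)) = -3*(-3 - 3) = -3*(-6) = 18)
a*d(3) + l = 18*(2*3) - 11/2 = 18*6 - 11/2 = 108 - 11/2 = 205/2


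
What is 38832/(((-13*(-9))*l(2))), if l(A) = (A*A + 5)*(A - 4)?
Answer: -6472/351 ≈ -18.439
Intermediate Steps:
l(A) = (-4 + A)*(5 + A²) (l(A) = (A² + 5)*(-4 + A) = (5 + A²)*(-4 + A) = (-4 + A)*(5 + A²))
38832/(((-13*(-9))*l(2))) = 38832/(((-13*(-9))*(-20 + 2³ - 4*2² + 5*2))) = 38832/((117*(-20 + 8 - 4*4 + 10))) = 38832/((117*(-20 + 8 - 16 + 10))) = 38832/((117*(-18))) = 38832/(-2106) = 38832*(-1/2106) = -6472/351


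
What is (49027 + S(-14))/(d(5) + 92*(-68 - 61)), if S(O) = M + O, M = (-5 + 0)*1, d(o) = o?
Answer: -49008/11863 ≈ -4.1312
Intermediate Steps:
M = -5 (M = -5*1 = -5)
S(O) = -5 + O
(49027 + S(-14))/(d(5) + 92*(-68 - 61)) = (49027 + (-5 - 14))/(5 + 92*(-68 - 61)) = (49027 - 19)/(5 + 92*(-129)) = 49008/(5 - 11868) = 49008/(-11863) = 49008*(-1/11863) = -49008/11863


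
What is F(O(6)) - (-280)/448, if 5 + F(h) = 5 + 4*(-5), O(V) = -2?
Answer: -155/8 ≈ -19.375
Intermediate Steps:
F(h) = -20 (F(h) = -5 + (5 + 4*(-5)) = -5 + (5 - 20) = -5 - 15 = -20)
F(O(6)) - (-280)/448 = -20 - (-280)/448 = -20 - 1*(-5/8) = -20 + 5/8 = -155/8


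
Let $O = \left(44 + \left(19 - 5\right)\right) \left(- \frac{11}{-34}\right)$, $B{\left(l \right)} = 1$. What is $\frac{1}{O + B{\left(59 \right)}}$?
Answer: $\frac{17}{336} \approx 0.050595$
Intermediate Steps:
$O = \frac{319}{17}$ ($O = \left(44 + 14\right) \left(\left(-11\right) \left(- \frac{1}{34}\right)\right) = 58 \cdot \frac{11}{34} = \frac{319}{17} \approx 18.765$)
$\frac{1}{O + B{\left(59 \right)}} = \frac{1}{\frac{319}{17} + 1} = \frac{1}{\frac{336}{17}} = \frac{17}{336}$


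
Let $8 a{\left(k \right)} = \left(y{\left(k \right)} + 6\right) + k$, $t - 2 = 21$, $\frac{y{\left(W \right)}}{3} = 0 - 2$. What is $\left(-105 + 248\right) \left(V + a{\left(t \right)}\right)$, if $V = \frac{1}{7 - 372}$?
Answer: $\frac{1199341}{2920} \approx 410.73$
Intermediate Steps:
$y{\left(W \right)} = -6$ ($y{\left(W \right)} = 3 \left(0 - 2\right) = 3 \left(-2\right) = -6$)
$t = 23$ ($t = 2 + 21 = 23$)
$V = - \frac{1}{365}$ ($V = \frac{1}{-365} = - \frac{1}{365} \approx -0.0027397$)
$a{\left(k \right)} = \frac{k}{8}$ ($a{\left(k \right)} = \frac{\left(-6 + 6\right) + k}{8} = \frac{0 + k}{8} = \frac{k}{8}$)
$\left(-105 + 248\right) \left(V + a{\left(t \right)}\right) = \left(-105 + 248\right) \left(- \frac{1}{365} + \frac{1}{8} \cdot 23\right) = 143 \left(- \frac{1}{365} + \frac{23}{8}\right) = 143 \cdot \frac{8387}{2920} = \frac{1199341}{2920}$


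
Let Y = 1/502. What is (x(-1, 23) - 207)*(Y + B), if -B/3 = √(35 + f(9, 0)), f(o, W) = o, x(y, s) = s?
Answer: -92/251 + 1104*√11 ≈ 3661.2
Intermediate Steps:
Y = 1/502 ≈ 0.0019920
B = -6*√11 (B = -3*√(35 + 9) = -6*√11 ≈ -19.900)
(x(-1, 23) - 207)*(Y + B) = (23 - 207)*(1/502 - 6*√11) = -184*(1/502 - 6*√11) = -92/251 + 1104*√11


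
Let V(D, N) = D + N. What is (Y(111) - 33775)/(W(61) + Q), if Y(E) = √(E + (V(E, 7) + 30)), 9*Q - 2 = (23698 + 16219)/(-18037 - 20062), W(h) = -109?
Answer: 11581143525/37338838 - 342891*√259/37338838 ≈ 310.02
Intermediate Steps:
Q = 36281/342891 (Q = 2/9 + ((23698 + 16219)/(-18037 - 20062))/9 = 2/9 + (39917/(-38099))/9 = 2/9 + (39917*(-1/38099))/9 = 2/9 + (⅑)*(-39917/38099) = 2/9 - 39917/342891 = 36281/342891 ≈ 0.10581)
Y(E) = √(37 + 2*E) (Y(E) = √(E + ((E + 7) + 30)) = √(E + ((7 + E) + 30)) = √(E + (37 + E)) = √(37 + 2*E))
(Y(111) - 33775)/(W(61) + Q) = (√(37 + 2*111) - 33775)/(-109 + 36281/342891) = (√(37 + 222) - 33775)/(-37338838/342891) = (√259 - 33775)*(-342891/37338838) = (-33775 + √259)*(-342891/37338838) = 11581143525/37338838 - 342891*√259/37338838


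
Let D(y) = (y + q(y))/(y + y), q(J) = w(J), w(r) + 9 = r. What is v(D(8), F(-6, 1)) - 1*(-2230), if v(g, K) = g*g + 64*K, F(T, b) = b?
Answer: 587313/256 ≈ 2294.2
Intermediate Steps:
w(r) = -9 + r
q(J) = -9 + J
D(y) = (-9 + 2*y)/(2*y) (D(y) = (y + (-9 + y))/(y + y) = (-9 + 2*y)/((2*y)) = (-9 + 2*y)*(1/(2*y)) = (-9 + 2*y)/(2*y))
v(g, K) = g² + 64*K
v(D(8), F(-6, 1)) - 1*(-2230) = (((-9/2 + 8)/8)² + 64*1) - 1*(-2230) = (((⅛)*(7/2))² + 64) + 2230 = ((7/16)² + 64) + 2230 = (49/256 + 64) + 2230 = 16433/256 + 2230 = 587313/256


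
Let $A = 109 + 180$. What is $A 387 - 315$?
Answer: $111528$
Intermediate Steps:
$A = 289$
$A 387 - 315 = 289 \cdot 387 - 315 = 111843 - 315 = 111528$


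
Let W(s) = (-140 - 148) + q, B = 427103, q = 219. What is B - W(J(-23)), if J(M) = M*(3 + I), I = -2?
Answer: 427172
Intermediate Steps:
J(M) = M (J(M) = M*(3 - 2) = M*1 = M)
W(s) = -69 (W(s) = (-140 - 148) + 219 = -288 + 219 = -69)
B - W(J(-23)) = 427103 - 1*(-69) = 427103 + 69 = 427172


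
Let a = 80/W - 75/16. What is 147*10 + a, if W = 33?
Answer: 774965/528 ≈ 1467.7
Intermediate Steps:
a = -1195/528 (a = 80/33 - 75/16 = -1195/528 ≈ -2.2633)
147*10 + a = 147*10 - 1195/528 = 1470 - 1195/528 = 774965/528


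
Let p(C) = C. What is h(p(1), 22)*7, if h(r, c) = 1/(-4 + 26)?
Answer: 7/22 ≈ 0.31818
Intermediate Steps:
h(r, c) = 1/22
h(p(1), 22)*7 = (1/22)*7 = 7/22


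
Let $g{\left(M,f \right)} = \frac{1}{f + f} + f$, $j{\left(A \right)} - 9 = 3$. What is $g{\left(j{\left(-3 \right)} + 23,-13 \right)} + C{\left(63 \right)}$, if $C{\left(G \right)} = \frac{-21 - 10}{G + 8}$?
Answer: $- \frac{24875}{1846} \approx -13.475$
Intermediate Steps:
$j{\left(A \right)} = 12$ ($j{\left(A \right)} = 9 + 3 = 12$)
$C{\left(G \right)} = - \frac{31}{8 + G}$
$g{\left(M,f \right)} = f + \frac{1}{2 f}$ ($g{\left(M,f \right)} = \frac{1}{2 f} + f = f + \frac{1}{2 f}$)
$g{\left(j{\left(-3 \right)} + 23,-13 \right)} + C{\left(63 \right)} = \left(-13 + \frac{1}{2 \left(-13\right)}\right) - \frac{31}{8 + 63} = \left(-13 + \frac{1}{2} \left(- \frac{1}{13}\right)\right) - \frac{31}{71} = \left(-13 - \frac{1}{26}\right) - \frac{31}{71} = - \frac{339}{26} - \frac{31}{71} = - \frac{24875}{1846}$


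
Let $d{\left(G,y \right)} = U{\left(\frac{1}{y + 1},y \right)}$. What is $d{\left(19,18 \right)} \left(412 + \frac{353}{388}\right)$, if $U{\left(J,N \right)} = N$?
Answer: $\frac{1441881}{194} \approx 7432.4$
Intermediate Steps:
$d{\left(G,y \right)} = y$
$d{\left(19,18 \right)} \left(412 + \frac{353}{388}\right) = 18 \left(412 + \frac{353}{388}\right) = 18 \cdot \frac{160209}{388} = \frac{1441881}{194}$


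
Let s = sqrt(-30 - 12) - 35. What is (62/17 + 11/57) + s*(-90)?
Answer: 3056071/969 - 90*I*sqrt(42) ≈ 3153.8 - 583.27*I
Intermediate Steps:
s = -35 + I*sqrt(42) (s = sqrt(-42) - 35 = I*sqrt(42) - 35 = -35 + I*sqrt(42) ≈ -35.0 + 6.4807*I)
(62/17 + 11/57) + s*(-90) = (62/17 + 11/57) + (-35 + I*sqrt(42))*(-90) = (62*(1/17) + 11*(1/57)) + (3150 - 90*I*sqrt(42)) = (62/17 + 11/57) + (3150 - 90*I*sqrt(42)) = 3721/969 + (3150 - 90*I*sqrt(42)) = 3056071/969 - 90*I*sqrt(42)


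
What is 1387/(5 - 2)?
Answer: 1387/3 ≈ 462.33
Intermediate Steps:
1387/(5 - 2) = 1387/3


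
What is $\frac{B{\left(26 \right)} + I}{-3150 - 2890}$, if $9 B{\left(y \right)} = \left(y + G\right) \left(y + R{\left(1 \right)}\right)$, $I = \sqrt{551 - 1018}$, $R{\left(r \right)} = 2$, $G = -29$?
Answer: $\frac{7}{4530} - \frac{i \sqrt{467}}{6040} \approx 0.0015453 - 0.0035778 i$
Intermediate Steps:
$I = i \sqrt{467}$ ($I = \sqrt{-467} = i \sqrt{467} \approx 21.61 i$)
$B{\left(y \right)} = \frac{\left(-29 + y\right) \left(2 + y\right)}{9}$ ($B{\left(y \right)} = \frac{\left(y - 29\right) \left(y + 2\right)}{9} = \frac{\left(-29 + y\right) \left(2 + y\right)}{9}$)
$\frac{B{\left(26 \right)} + I}{-3150 - 2890} = \frac{\left(- \frac{58}{9} - 78 + \frac{26^{2}}{9}\right) + i \sqrt{467}}{-3150 - 2890} = \frac{\left(- \frac{58}{9} - 78 + \frac{1}{9} \cdot 676\right) + i \sqrt{467}}{-3150 - 2890} = \frac{\left(- \frac{58}{9} - 78 + \frac{676}{9}\right) + i \sqrt{467}}{-6040} = \left(- \frac{28}{3} + i \sqrt{467}\right) \left(- \frac{1}{6040}\right) = \frac{7}{4530} - \frac{i \sqrt{467}}{6040}$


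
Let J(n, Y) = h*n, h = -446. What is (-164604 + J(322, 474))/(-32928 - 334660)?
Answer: 77054/91897 ≈ 0.83848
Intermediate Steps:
J(n, Y) = -446*n
(-164604 + J(322, 474))/(-32928 - 334660) = (-164604 - 446*322)/(-32928 - 334660) = (-164604 - 143612)/(-367588) = -308216*(-1/367588) = 77054/91897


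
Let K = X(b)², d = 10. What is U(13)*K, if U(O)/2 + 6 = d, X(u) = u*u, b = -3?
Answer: 648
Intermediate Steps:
X(u) = u²
U(O) = 8 (U(O) = -12 + 2*10 = -12 + 20 = 8)
K = 81 (K = ((-3)²)² = 9² = 81)
U(13)*K = 8*81 = 648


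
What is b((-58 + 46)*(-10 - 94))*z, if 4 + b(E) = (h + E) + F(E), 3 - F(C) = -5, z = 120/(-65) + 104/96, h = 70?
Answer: -78659/78 ≈ -1008.4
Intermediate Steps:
z = -119/156 (z = 120*(-1/65) + 104*(1/96) = -24/13 + 13/12 = -119/156 ≈ -0.76282)
F(C) = 8 (F(C) = 3 - 1*(-5) = 3 + 5 = 8)
b(E) = 74 + E (b(E) = -4 + ((70 + E) + 8) = -4 + (78 + E) = 74 + E)
b((-58 + 46)*(-10 - 94))*z = (74 + (-58 + 46)*(-10 - 94))*(-119/156) = (74 - 12*(-104))*(-119/156) = (74 + 1248)*(-119/156) = 1322*(-119/156) = -78659/78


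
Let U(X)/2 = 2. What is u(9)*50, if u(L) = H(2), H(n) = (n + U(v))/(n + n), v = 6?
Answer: 75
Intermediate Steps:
U(X) = 4 (U(X) = 2*2 = 4)
H(n) = (4 + n)/(2*n) (H(n) = (n + 4)/(n + n) = (4 + n)/((2*n)) = (4 + n)*(1/(2*n)) = (4 + n)/(2*n))
u(L) = 3/2 (u(L) = (½)*(4 + 2)/2 = (½)*(½)*6 = 3/2)
u(9)*50 = (3/2)*50 = 75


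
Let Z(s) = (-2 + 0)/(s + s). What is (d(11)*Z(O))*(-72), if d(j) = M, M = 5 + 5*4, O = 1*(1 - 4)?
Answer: -600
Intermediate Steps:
O = -3 (O = 1*(-3) = -3)
M = 25 (M = 5 + 20 = 25)
d(j) = 25
Z(s) = -1/s (Z(s) = -2*1/(2*s) = -1/s)
(d(11)*Z(O))*(-72) = (25*(-1/(-3)))*(-72) = (25*(-1*(-1/3)))*(-72) = (25*(1/3))*(-72) = (25/3)*(-72) = -600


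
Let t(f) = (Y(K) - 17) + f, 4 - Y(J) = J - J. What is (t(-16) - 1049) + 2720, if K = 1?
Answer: 1642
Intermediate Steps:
Y(J) = 4 (Y(J) = 4 - (J - J) = 4 - 1*0 = 4 + 0 = 4)
t(f) = -13 + f (t(f) = (4 - 17) + f = -13 + f)
(t(-16) - 1049) + 2720 = ((-13 - 16) - 1049) + 2720 = (-29 - 1049) + 2720 = -1078 + 2720 = 1642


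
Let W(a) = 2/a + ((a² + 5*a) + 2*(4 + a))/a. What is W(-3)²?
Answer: 4/9 ≈ 0.44444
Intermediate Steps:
W(a) = 2/a + (8 + a² + 7*a)/a (W(a) = 2/a + ((a² + 5*a) + (8 + 2*a))/a = 2/a + (8 + a² + 7*a)/a)
W(-3)² = (7 - 3 + 10/(-3))² = (7 - 3 + 10*(-⅓))² = (7 - 3 - 10/3)² = (⅔)² = 4/9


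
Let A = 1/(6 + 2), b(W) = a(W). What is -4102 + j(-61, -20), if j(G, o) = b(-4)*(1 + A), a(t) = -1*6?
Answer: -16435/4 ≈ -4108.8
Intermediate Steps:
a(t) = -6
b(W) = -6
A = ⅛ (A = 1/8 = ⅛ ≈ 0.12500)
j(G, o) = -27/4 (j(G, o) = -6*(1 + ⅛) = -6*9/8 = -27/4)
-4102 + j(-61, -20) = -4102 - 27/4 = -16435/4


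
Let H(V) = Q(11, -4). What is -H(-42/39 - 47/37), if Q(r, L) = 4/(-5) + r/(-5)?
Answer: 3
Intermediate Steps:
Q(r, L) = -⅘ - r/5 (Q(r, L) = 4*(-⅕) + r*(-⅕) = -⅘ - r/5)
H(V) = -3 (H(V) = -⅘ - ⅕*11 = -⅘ - 11/5 = -3)
-H(-42/39 - 47/37) = -1*(-3) = 3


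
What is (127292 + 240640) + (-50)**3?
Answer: 242932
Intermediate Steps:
(127292 + 240640) + (-50)**3 = 367932 - 125000 = 242932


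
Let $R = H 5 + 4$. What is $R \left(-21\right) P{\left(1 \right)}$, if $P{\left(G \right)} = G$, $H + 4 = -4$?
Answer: $756$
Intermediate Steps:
$H = -8$ ($H = -4 - 4 = -8$)
$R = -36$ ($R = \left(-8\right) 5 + 4 = -40 + 4 = -36$)
$R \left(-21\right) P{\left(1 \right)} = \left(-36\right) \left(-21\right) 1 = 756 \cdot 1 = 756$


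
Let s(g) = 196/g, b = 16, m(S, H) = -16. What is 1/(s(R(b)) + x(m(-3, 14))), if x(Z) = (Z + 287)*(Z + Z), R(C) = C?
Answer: -4/34639 ≈ -0.00011548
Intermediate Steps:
x(Z) = 2*Z*(287 + Z) (x(Z) = (287 + Z)*(2*Z) = 2*Z*(287 + Z))
1/(s(R(b)) + x(m(-3, 14))) = 1/(196/16 + 2*(-16)*(287 - 16)) = 1/(196*(1/16) + 2*(-16)*271) = 1/(49/4 - 8672) = 1/(-34639/4) = -4/34639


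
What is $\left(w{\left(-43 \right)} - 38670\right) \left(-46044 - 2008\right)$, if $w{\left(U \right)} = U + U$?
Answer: $1862303312$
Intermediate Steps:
$w{\left(U \right)} = 2 U$
$\left(w{\left(-43 \right)} - 38670\right) \left(-46044 - 2008\right) = \left(2 \left(-43\right) - 38670\right) \left(-46044 - 2008\right) = \left(-86 - 38670\right) \left(-46044 - 2008\right) = \left(-38756\right) \left(-48052\right) = 1862303312$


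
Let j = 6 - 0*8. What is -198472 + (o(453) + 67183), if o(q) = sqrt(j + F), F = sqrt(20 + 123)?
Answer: -131289 + sqrt(6 + sqrt(143)) ≈ -1.3128e+5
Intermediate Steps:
F = sqrt(143) ≈ 11.958
j = 6 (j = 6 - 1*0 = 6 + 0 = 6)
o(q) = sqrt(6 + sqrt(143))
-198472 + (o(453) + 67183) = -198472 + (sqrt(6 + sqrt(143)) + 67183) = -198472 + (67183 + sqrt(6 + sqrt(143))) = -131289 + sqrt(6 + sqrt(143))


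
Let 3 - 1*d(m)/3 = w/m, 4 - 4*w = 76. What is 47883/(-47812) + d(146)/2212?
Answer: -1924812975/1930122628 ≈ -0.99725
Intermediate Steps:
w = -18 (w = 1 - ¼*76 = 1 - 19 = -18)
d(m) = 9 + 54/m (d(m) = 9 - (-54)/m = 9 + 54/m)
47883/(-47812) + d(146)/2212 = 47883/(-47812) + (9 + 54/146)/2212 = 47883*(-1/47812) + (9 + 54*(1/146))*(1/2212) = -47883/47812 + (9 + 27/73)*(1/2212) = -47883/47812 + (684/73)*(1/2212) = -47883/47812 + 171/40369 = -1924812975/1930122628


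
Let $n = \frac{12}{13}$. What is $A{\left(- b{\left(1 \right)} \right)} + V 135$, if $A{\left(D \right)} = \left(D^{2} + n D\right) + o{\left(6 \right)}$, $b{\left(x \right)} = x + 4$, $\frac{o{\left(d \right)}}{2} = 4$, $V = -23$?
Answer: $- \frac{39996}{13} \approx -3076.6$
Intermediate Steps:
$o{\left(d \right)} = 8$ ($o{\left(d \right)} = 2 \cdot 4 = 8$)
$b{\left(x \right)} = 4 + x$
$n = \frac{12}{13}$ ($n = 12 \cdot \frac{1}{13} = \frac{12}{13} \approx 0.92308$)
$A{\left(D \right)} = 8 + D^{2} + \frac{12 D}{13}$ ($A{\left(D \right)} = \left(D^{2} + \frac{12 D}{13}\right) + 8 = 8 + D^{2} + \frac{12 D}{13}$)
$A{\left(- b{\left(1 \right)} \right)} + V 135 = \left(8 + \left(- (4 + 1)\right)^{2} + \frac{12 \left(- (4 + 1)\right)}{13}\right) - 3105 = \left(8 + \left(\left(-1\right) 5\right)^{2} + \frac{12 \left(\left(-1\right) 5\right)}{13}\right) - 3105 = \left(8 + \left(-5\right)^{2} + \frac{12}{13} \left(-5\right)\right) - 3105 = \left(8 + 25 - \frac{60}{13}\right) - 3105 = \frac{369}{13} - 3105 = - \frac{39996}{13}$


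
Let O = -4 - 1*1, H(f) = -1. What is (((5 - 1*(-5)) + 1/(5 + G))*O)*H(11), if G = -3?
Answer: 105/2 ≈ 52.500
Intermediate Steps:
O = -5 (O = -4 - 1 = -5)
(((5 - 1*(-5)) + 1/(5 + G))*O)*H(11) = (((5 - 1*(-5)) + 1/(5 - 3))*(-5))*(-1) = (((5 + 5) + 1/2)*(-5))*(-1) = ((10 + ½)*(-5))*(-1) = ((21/2)*(-5))*(-1) = -105/2*(-1) = 105/2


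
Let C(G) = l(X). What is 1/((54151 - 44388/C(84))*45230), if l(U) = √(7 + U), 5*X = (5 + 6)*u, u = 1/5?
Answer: 1678681/3740190560068130 + 3699*√186/374019056006813 ≈ 5.8370e-10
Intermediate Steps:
u = ⅕ ≈ 0.20000
X = 11/25 (X = ((5 + 6)*(⅕))/5 = (11*(⅕))/5 = (⅕)*(11/5) = 11/25 ≈ 0.44000)
C(G) = √186/5 (C(G) = √(7 + 11/25) = √(186/25) = √186/5)
1/((54151 - 44388/C(84))*45230) = 1/((54151 - 44388*5*√186/186)*45230) = (1/45230)/(54151 - 36990*√186/31) = 1/(45230*(54151 - 36990*√186/31))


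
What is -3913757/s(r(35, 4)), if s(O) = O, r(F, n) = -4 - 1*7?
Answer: 3913757/11 ≈ 3.5580e+5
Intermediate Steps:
r(F, n) = -11 (r(F, n) = -4 - 7 = -11)
-3913757/s(r(35, 4)) = -3913757/(-11) = -3913757*(-1/11) = 3913757/11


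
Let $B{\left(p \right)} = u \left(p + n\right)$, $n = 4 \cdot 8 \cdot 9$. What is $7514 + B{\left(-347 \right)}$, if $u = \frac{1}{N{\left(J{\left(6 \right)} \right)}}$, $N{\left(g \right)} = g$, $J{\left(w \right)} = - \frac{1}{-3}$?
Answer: $7337$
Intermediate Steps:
$J{\left(w \right)} = \frac{1}{3}$ ($J{\left(w \right)} = \left(-1\right) \left(- \frac{1}{3}\right) = \frac{1}{3}$)
$u = 3$ ($u = \frac{1}{\frac{1}{3}} = 3$)
$n = 288$ ($n = 32 \cdot 9 = 288$)
$B{\left(p \right)} = 864 + 3 p$ ($B{\left(p \right)} = 3 \left(p + 288\right) = 3 \left(288 + p\right) = 864 + 3 p$)
$7514 + B{\left(-347 \right)} = 7514 + \left(864 + 3 \left(-347\right)\right) = 7514 + \left(864 - 1041\right) = 7514 - 177 = 7337$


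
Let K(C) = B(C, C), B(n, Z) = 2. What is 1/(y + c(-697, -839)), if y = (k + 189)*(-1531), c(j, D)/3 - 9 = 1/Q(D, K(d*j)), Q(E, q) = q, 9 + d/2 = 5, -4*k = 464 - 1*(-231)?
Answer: -4/93277 ≈ -4.2883e-5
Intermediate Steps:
k = -695/4 (k = -(464 - 1*(-231))/4 = -(464 + 231)/4 = -¼*695 = -695/4 ≈ -173.75)
d = -8 (d = -18 + 2*5 = -18 + 10 = -8)
K(C) = 2
c(j, D) = 57/2 (c(j, D) = 27 + 3/2 = 57/2)
y = -93391/4 (y = (-695/4 + 189)*(-1531) = (61/4)*(-1531) = -93391/4 ≈ -23348.)
1/(y + c(-697, -839)) = 1/(-93391/4 + 57/2) = 1/(-93277/4) = -4/93277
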